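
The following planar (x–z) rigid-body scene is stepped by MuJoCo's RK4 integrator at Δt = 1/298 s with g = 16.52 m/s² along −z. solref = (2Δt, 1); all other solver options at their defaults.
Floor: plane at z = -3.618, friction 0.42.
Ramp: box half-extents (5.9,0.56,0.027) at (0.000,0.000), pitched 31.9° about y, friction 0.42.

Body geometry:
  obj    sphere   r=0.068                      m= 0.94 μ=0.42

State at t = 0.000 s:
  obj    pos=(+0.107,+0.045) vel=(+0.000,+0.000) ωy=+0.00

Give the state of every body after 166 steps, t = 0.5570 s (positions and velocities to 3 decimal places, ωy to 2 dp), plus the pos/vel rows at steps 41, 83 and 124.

State at t = 0.5570 s:
  obj    pos=(+0.929,-0.466) vel=(+2.949,-1.836) ωy=+51.07

Key-timestep trajectory:
   step    t(s)  obj.x    obj.z    obj.vx   obj.vz 
     41  0.1376   +0.157  +0.014  +0.729  -0.453
     83  0.2785   +0.313  -0.083  +1.475  -0.918
    124  0.4161   +0.566  -0.240  +2.203  -1.371


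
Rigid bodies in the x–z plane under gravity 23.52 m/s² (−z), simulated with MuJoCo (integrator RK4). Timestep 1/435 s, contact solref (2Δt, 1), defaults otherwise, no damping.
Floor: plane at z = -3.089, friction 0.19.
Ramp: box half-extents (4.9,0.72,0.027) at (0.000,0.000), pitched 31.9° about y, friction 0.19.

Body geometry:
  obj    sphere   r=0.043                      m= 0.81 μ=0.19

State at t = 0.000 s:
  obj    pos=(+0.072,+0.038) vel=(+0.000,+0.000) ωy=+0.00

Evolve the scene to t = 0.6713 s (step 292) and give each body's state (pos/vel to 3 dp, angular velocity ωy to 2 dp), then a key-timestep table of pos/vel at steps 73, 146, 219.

State at t = 0.6713 s:
  obj    pos=(+1.770,-1.019) vel=(+5.060,-3.149) ωy=+138.56

Key-timestep trajectory:
   step    t(s)  obj.x    obj.z    obj.vx   obj.vz 
     73  0.1678   +0.178  -0.028  +1.265  -0.788
    146  0.3356   +0.497  -0.227  +2.530  -1.575
    219  0.5034   +1.027  -0.557  +3.795  -2.362


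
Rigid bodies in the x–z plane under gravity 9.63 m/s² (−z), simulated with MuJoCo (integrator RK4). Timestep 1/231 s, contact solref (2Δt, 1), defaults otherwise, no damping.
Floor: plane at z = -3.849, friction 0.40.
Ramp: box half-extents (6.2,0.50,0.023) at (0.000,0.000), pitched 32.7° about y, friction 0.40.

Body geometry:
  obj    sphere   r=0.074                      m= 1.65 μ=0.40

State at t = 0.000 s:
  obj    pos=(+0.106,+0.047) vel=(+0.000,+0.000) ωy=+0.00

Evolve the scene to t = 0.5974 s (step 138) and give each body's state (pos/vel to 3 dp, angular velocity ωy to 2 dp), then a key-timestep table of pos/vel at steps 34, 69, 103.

State at t = 0.5974 s:
  obj    pos=(+0.664,-0.311) vel=(+1.868,-1.199) ωy=+29.99

Key-timestep trajectory:
   step    t(s)  obj.x    obj.z    obj.vx   obj.vz 
     34  0.1472   +0.140  +0.025  +0.460  -0.296
     69  0.2987   +0.246  -0.042  +0.934  -0.600
    103  0.4459   +0.417  -0.152  +1.394  -0.895


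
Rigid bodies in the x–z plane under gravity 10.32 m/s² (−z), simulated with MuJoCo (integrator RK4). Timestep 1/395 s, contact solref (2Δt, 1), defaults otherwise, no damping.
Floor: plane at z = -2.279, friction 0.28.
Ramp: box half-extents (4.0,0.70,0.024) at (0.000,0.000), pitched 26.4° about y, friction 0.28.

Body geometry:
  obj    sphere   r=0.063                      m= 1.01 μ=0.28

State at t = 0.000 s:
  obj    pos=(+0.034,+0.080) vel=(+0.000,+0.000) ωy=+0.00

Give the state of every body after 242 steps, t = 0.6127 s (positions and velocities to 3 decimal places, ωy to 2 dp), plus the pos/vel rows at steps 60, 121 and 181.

State at t = 0.6127 s:
  obj    pos=(+0.585,-0.193) vel=(+1.799,-0.893) ωy=+31.87

Key-timestep trajectory:
   step    t(s)  obj.x    obj.z    obj.vx   obj.vz 
     60  0.1519   +0.068  +0.063  +0.446  -0.221
    121  0.3063   +0.172  +0.012  +0.899  -0.446
    181  0.4582   +0.342  -0.073  +1.345  -0.668


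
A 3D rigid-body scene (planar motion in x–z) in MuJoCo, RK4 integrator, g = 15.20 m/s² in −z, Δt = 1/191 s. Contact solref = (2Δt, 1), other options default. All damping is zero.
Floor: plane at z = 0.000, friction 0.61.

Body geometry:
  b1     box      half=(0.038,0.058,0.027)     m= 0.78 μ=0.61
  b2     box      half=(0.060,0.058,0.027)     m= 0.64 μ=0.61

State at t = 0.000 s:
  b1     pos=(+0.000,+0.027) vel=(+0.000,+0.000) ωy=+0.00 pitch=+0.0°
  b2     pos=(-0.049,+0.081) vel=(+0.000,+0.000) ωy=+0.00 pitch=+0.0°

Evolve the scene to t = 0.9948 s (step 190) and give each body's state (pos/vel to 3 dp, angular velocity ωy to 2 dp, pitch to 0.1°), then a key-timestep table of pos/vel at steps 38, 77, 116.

State at t = 0.9948 s:
  b1     pos=(+0.000,+0.027) vel=(+0.000,+0.000) ωy=+0.00 pitch=+0.0°
  b2     pos=(-0.111,+0.060) vel=(+0.000,+0.000) ωy=+0.00 pitch=-90.0°

Key-timestep trajectory:
   step    t(s)  b1.x    b1.z    b1.vx   b1.vz   b2.x    b2.z    b2.vx   b2.vz 
     38  0.1990   +0.000  +0.027  +0.000  +0.000   -0.079  +0.065  -0.149  +0.019
     77  0.4031   +0.000  +0.027  +0.000  +0.000   -0.117  +0.062  -0.134  +0.069
    116  0.6073   +0.000  +0.027  +0.000  +0.000   -0.110  +0.061  -0.153  -0.064


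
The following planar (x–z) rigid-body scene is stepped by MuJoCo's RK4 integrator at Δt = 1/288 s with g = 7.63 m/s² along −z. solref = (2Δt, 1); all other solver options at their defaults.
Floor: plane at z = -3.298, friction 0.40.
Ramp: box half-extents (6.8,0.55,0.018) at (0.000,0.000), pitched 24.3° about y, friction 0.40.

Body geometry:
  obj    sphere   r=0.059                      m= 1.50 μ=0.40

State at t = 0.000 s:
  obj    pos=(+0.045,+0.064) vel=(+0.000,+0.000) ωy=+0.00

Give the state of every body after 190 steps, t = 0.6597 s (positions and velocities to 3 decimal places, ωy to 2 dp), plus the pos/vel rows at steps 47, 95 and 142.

State at t = 0.6597 s:
  obj    pos=(+0.490,-0.137) vel=(+1.349,-0.609) ωy=+25.07

Key-timestep trajectory:
   step    t(s)  obj.x    obj.z    obj.vx   obj.vz 
     47  0.1632   +0.072  +0.052  +0.334  -0.151
     95  0.3299   +0.156  +0.014  +0.674  -0.304
    142  0.4931   +0.294  -0.048  +1.008  -0.455


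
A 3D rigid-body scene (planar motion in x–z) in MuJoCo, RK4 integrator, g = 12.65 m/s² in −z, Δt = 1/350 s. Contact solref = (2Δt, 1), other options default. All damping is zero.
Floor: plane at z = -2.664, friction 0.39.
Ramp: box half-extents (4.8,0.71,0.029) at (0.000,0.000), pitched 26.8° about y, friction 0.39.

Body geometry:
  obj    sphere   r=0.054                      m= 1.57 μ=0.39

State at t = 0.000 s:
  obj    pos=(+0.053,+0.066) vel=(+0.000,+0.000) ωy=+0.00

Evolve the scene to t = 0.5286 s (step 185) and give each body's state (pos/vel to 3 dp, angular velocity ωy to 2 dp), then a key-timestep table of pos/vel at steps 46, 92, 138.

State at t = 0.5286 s:
  obj    pos=(+0.561,-0.190) vel=(+1.922,-0.971) ωy=+39.87

Key-timestep trajectory:
   step    t(s)  obj.x    obj.z    obj.vx   obj.vz 
     46  0.1314   +0.085  +0.050  +0.478  -0.241
     92  0.2629   +0.179  +0.003  +0.956  -0.483
    138  0.3943   +0.336  -0.077  +1.434  -0.724


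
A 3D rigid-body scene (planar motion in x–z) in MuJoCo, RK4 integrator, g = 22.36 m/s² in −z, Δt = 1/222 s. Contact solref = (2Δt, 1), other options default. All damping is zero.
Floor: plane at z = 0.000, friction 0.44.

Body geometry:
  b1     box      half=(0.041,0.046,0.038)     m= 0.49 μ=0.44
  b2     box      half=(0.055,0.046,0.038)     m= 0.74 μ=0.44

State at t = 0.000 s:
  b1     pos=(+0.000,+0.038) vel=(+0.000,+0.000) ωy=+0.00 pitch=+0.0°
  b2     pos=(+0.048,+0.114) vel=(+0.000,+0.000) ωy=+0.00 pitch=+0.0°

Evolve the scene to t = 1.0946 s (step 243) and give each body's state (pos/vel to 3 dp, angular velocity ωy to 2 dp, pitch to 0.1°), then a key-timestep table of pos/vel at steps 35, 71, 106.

State at t = 1.0946 s:
  b1     pos=(+0.000,+0.038) vel=(+0.000,+0.000) ωy=+0.00 pitch=+0.0°
  b2     pos=(+0.102,+0.055) vel=(+0.000,+0.000) ωy=+0.00 pitch=+90.0°

Key-timestep trajectory:
   step    t(s)  b1.x    b1.z    b1.vx   b1.vz   b2.x    b2.z    b2.vx   b2.vz 
     35  0.1577   +0.000  +0.038  +0.000  +0.000   +0.080  +0.085  +0.415  -0.882
     71  0.3198   +0.000  +0.038  +0.000  +0.000   +0.131  +0.066  +0.037  +0.008
    106  0.4775   +0.000  +0.038  +0.000  +0.000   +0.104  +0.056  -0.498  -0.296


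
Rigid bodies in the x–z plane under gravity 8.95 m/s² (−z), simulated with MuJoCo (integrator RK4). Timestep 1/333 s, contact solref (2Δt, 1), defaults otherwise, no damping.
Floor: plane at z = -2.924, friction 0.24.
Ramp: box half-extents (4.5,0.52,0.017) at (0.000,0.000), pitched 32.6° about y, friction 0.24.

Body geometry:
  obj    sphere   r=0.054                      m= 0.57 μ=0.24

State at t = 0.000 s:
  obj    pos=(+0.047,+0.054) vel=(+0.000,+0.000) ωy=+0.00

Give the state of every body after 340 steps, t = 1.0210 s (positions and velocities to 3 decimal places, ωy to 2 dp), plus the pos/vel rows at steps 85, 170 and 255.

State at t = 1.0210 s:
  obj    pos=(+1.560,-0.913) vel=(+2.963,-1.895) ωy=+65.11

Key-timestep trajectory:
   step    t(s)  obj.x    obj.z    obj.vx   obj.vz 
     85  0.2553   +0.142  -0.006  +0.741  -0.474
    170  0.5105   +0.425  -0.188  +1.481  -0.947
    255  0.7658   +0.898  -0.490  +2.222  -1.421


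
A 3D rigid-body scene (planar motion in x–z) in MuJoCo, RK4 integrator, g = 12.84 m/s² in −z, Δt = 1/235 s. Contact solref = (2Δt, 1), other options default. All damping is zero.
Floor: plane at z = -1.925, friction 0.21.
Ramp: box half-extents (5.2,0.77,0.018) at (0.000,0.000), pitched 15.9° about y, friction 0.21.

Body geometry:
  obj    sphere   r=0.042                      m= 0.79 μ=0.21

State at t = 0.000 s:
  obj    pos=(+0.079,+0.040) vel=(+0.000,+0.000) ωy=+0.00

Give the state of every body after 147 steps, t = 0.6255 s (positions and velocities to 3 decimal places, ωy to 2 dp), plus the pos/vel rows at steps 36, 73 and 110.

State at t = 0.6255 s:
  obj    pos=(+0.552,-0.095) vel=(+1.512,-0.431) ωy=+37.41

Key-timestep trajectory:
   step    t(s)  obj.x    obj.z    obj.vx   obj.vz 
     36  0.1532   +0.107  +0.032  +0.370  -0.105
     73  0.3106   +0.196  +0.007  +0.751  -0.214
    110  0.4681   +0.344  -0.036  +1.131  -0.322


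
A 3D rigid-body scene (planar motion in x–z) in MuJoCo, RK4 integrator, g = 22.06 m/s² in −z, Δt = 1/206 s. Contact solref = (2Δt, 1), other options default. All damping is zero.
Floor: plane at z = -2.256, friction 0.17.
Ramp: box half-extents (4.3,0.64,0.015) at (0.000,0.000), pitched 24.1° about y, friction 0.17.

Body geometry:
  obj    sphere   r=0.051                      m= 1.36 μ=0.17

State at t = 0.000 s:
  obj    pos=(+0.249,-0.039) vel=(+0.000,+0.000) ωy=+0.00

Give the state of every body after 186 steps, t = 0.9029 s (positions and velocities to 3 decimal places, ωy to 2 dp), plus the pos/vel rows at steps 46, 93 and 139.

State at t = 0.9029 s:
  obj    pos=(+2.644,-1.110) vel=(+5.304,-2.372) ωy=+113.88

Key-timestep trajectory:
   step    t(s)  obj.x    obj.z    obj.vx   obj.vz 
     46  0.2233   +0.396  -0.105  +1.312  -0.587
     93  0.4515   +0.848  -0.307  +2.652  -1.186
    139  0.6748   +1.586  -0.637  +3.964  -1.773


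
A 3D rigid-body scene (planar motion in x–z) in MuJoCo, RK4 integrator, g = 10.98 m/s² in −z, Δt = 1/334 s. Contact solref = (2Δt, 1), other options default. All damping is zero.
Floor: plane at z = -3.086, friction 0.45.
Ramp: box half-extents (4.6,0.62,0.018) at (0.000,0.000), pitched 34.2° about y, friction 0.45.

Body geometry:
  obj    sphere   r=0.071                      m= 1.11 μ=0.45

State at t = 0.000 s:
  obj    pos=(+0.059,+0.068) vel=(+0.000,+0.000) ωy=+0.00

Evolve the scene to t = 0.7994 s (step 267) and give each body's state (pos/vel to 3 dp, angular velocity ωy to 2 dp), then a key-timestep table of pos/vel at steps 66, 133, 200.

State at t = 0.7994 s:
  obj    pos=(+1.224,-0.724) vel=(+2.915,-1.981) ωy=+49.63

Key-timestep trajectory:
   step    t(s)  obj.x    obj.z    obj.vx   obj.vz 
     66  0.1976   +0.130  +0.019  +0.721  -0.490
    133  0.3982   +0.348  -0.129  +1.452  -0.987
    200  0.5988   +0.713  -0.377  +2.183  -1.484


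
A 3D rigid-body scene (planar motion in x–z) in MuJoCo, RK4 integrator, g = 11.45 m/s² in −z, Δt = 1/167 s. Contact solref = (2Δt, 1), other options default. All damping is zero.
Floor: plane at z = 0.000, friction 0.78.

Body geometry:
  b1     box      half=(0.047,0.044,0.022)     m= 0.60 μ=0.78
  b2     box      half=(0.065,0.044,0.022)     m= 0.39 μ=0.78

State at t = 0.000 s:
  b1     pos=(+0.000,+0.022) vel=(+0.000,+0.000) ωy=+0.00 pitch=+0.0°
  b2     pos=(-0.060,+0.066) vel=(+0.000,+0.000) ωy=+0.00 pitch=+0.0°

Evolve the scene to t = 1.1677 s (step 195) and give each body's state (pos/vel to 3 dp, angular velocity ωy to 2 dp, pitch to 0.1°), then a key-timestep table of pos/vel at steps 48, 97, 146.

State at t = 1.1677 s:
  b1     pos=(+0.000,+0.022) vel=(+0.000,+0.000) ωy=+0.00 pitch=+0.0°
  b2     pos=(-0.070,+0.055) vel=(-0.001,+0.000) ωy=+0.01 pitch=-34.3°

Key-timestep trajectory:
   step    t(s)  b1.x    b1.z    b1.vx   b1.vz   b2.x    b2.z    b2.vx   b2.vz 
     48  0.2874   +0.000  +0.022  +0.000  +0.000   -0.069  +0.055  -0.001  +0.000
     97  0.5808   +0.000  +0.022  +0.000  +0.000   -0.069  +0.055  -0.001  +0.000
    146  0.8743   +0.000  +0.022  +0.000  +0.000   -0.070  +0.055  -0.001  +0.000


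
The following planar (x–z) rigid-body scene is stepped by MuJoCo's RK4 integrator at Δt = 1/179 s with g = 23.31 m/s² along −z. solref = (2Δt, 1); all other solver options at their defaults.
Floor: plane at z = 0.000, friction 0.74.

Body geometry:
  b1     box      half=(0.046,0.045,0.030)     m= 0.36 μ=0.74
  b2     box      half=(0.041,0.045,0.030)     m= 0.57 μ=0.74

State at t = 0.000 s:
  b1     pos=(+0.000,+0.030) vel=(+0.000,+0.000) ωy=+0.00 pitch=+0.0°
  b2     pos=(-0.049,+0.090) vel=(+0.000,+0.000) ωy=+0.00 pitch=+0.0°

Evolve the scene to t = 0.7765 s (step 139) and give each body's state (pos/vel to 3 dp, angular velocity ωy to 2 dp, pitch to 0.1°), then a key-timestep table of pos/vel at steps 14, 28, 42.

State at t = 0.7765 s:
  b1     pos=(+0.000,+0.030) vel=(+0.000,+0.000) ωy=+0.00 pitch=+0.0°
  b2     pos=(-0.087,+0.041) vel=(+0.000,+0.000) ωy=+0.00 pitch=-90.0°

Key-timestep trajectory:
   step    t(s)  b1.x    b1.z    b1.vx   b1.vz   b2.x    b2.z    b2.vx   b2.vz 
     14  0.0782   +0.000  +0.030  +0.001  +0.001   -0.053  +0.089  -0.131  -0.031
     28  0.1564   +0.000  +0.030  +0.001  +0.001   -0.074  +0.073  -0.352  -0.665
     42  0.2346   +0.000  +0.030  +0.000  +0.000   -0.087  +0.040  +0.163  -0.027


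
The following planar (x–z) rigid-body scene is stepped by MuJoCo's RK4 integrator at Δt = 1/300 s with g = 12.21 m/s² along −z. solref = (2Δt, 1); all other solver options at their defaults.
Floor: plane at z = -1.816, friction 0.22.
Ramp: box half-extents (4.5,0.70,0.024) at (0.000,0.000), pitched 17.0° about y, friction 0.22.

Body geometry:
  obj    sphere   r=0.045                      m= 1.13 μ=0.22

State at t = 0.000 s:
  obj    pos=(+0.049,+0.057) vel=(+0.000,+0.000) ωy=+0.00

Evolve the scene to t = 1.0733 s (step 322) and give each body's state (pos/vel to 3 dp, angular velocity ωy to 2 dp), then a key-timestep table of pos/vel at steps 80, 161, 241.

State at t = 1.0733 s:
  obj    pos=(+1.454,-0.372) vel=(+2.617,-0.800) ωy=+60.81

Key-timestep trajectory:
   step    t(s)  obj.x    obj.z    obj.vx   obj.vz 
     80  0.2667   +0.136  +0.031  +0.650  -0.199
    161  0.5367   +0.400  -0.050  +1.309  -0.400
    241  0.8033   +0.836  -0.183  +1.959  -0.599


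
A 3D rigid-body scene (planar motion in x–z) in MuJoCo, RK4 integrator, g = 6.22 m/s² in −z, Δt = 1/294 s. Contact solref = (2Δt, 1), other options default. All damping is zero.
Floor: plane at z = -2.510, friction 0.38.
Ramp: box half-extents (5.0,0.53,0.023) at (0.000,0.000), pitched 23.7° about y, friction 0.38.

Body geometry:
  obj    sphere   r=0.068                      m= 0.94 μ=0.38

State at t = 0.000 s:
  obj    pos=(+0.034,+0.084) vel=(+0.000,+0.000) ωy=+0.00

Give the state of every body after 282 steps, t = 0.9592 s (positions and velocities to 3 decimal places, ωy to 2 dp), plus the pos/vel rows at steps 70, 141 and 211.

State at t = 0.9592 s:
  obj    pos=(+0.786,-0.246) vel=(+1.568,-0.689) ωy=+25.19

Key-timestep trajectory:
   step    t(s)  obj.x    obj.z    obj.vx   obj.vz 
     70  0.2381   +0.081  +0.064  +0.389  -0.171
    141  0.4796   +0.222  +0.002  +0.784  -0.344
    211  0.7177   +0.455  -0.100  +1.174  -0.515


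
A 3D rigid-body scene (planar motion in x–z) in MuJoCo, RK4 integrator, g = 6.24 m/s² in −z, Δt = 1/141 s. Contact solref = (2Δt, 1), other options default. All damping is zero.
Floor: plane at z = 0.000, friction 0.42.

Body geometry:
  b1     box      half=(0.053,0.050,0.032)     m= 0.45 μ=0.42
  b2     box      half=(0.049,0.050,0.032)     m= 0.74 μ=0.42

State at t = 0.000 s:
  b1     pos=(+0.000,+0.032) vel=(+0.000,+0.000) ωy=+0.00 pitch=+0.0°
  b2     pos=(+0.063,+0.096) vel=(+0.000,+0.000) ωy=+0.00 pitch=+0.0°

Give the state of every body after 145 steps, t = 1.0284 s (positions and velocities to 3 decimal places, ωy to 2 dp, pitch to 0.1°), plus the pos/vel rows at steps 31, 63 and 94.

State at t = 1.0284 s:
  b1     pos=(+0.000,+0.032) vel=(+0.000,+0.000) ωy=+0.00 pitch=+0.0°
  b2     pos=(+0.113,+0.049) vel=(+0.000,+0.000) ωy=+0.00 pitch=+90.0°

Key-timestep trajectory:
   step    t(s)  b1.x    b1.z    b1.vx   b1.vz   b2.x    b2.z    b2.vx   b2.vz 
     31  0.2199   +0.000  +0.032  +0.000  +0.000   +0.086  +0.075  +0.187  -0.381
     63  0.4468   +0.000  +0.032  +0.000  +0.000   +0.129  +0.056  +0.033  +0.013
     94  0.6667   +0.000  +0.032  +0.000  +0.000   +0.109  +0.049  -0.066  +0.081


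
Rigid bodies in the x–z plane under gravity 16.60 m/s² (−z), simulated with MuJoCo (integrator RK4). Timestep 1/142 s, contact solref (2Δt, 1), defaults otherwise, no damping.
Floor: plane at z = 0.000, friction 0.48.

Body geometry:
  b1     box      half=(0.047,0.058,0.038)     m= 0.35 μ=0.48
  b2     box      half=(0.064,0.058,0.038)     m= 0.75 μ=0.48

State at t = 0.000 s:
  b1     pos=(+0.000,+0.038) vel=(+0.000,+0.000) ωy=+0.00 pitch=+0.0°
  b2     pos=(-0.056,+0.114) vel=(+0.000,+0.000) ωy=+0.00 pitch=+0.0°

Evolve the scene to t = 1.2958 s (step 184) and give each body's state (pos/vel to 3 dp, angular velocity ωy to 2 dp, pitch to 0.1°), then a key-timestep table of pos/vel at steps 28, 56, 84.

State at t = 1.2958 s:
  b1     pos=(+0.000,+0.038) vel=(+0.000,+0.000) ωy=+0.00 pitch=+0.0°
  b2     pos=(-0.223,+0.038) vel=(+0.000,+0.000) ωy=+0.00 pitch=+180.0°

Key-timestep trajectory:
   step    t(s)  b1.x    b1.z    b1.vx   b1.vz   b2.x    b2.z    b2.vx   b2.vz 
     28  0.1972   +0.000  +0.038  +0.000  +0.000   -0.095  +0.069  -0.525  -0.287
     56  0.3944   +0.000  +0.038  +0.000  +0.000   -0.153  +0.074  -0.097  -0.023
     84  0.5915   +0.000  +0.038  +0.000  +0.000   -0.187  +0.067  -0.397  -0.171


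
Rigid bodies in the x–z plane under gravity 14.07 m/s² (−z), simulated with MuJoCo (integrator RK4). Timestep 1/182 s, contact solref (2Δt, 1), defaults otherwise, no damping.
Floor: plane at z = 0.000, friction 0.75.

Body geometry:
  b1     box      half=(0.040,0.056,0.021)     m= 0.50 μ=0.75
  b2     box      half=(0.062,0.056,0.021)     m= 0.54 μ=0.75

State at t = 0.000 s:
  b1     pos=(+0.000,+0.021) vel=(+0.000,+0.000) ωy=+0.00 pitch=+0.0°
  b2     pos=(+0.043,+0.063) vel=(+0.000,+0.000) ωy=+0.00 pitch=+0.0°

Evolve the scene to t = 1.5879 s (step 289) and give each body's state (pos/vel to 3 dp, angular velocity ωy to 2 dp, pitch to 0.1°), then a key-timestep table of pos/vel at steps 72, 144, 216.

State at t = 1.5879 s:
  b1     pos=(-0.001,+0.021) vel=(-0.001,+0.000) ωy=+0.00 pitch=+0.0°
  b2     pos=(+0.056,+0.055) vel=(+0.000,-0.001) ωy=-0.02 pitch=+38.9°

Key-timestep trajectory:
   step    t(s)  b1.x    b1.z    b1.vx   b1.vz   b2.x    b2.z    b2.vx   b2.vz 
     72  0.3956   +0.000  +0.021  -0.001  +0.000   +0.055  +0.056  +0.000  +0.000
    144  0.7912   +0.000  +0.021  -0.001  +0.000   +0.055  +0.056  +0.000  -0.001
    216  1.1868   -0.001  +0.021  -0.001  +0.000   +0.056  +0.056  +0.000  -0.001


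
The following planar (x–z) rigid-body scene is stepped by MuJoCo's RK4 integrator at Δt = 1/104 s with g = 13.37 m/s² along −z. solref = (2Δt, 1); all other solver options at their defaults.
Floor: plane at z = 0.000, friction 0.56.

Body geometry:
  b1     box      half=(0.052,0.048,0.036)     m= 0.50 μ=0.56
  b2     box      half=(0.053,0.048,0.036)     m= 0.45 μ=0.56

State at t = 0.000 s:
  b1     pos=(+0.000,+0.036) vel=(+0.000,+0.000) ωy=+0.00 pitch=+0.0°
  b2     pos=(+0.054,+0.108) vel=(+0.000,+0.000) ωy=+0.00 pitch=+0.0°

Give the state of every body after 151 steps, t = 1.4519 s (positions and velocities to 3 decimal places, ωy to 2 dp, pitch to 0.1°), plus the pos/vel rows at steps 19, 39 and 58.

State at t = 1.4519 s:
  b1     pos=(+0.000,+0.036) vel=(+0.000,+0.000) ωy=+0.00 pitch=+0.0°
  b2     pos=(+0.104,+0.053) vel=(+0.000,+0.000) ωy=+0.00 pitch=+90.0°

Key-timestep trajectory:
   step    t(s)  b1.x    b1.z    b1.vx   b1.vz   b2.x    b2.z    b2.vx   b2.vz 
     19  0.1827   +0.000  +0.036  -0.001  +0.000   +0.063  +0.106  +0.146  -0.046
     39  0.3750   +0.000  +0.036  +0.000  +0.000   +0.116  +0.056  +0.118  +0.163
     58  0.5577   +0.000  +0.036  +0.000  +0.000   +0.098  +0.054  +0.000  +0.066


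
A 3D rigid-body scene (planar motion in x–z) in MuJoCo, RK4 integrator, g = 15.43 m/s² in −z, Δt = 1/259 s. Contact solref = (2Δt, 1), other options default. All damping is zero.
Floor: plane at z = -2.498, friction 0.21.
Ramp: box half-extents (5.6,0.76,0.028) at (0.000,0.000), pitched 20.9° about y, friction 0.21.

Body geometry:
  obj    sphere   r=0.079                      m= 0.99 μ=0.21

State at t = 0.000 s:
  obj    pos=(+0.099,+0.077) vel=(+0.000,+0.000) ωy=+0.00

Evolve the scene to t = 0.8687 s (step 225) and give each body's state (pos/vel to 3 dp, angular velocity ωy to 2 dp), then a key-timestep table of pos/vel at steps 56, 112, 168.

State at t = 0.8687 s:
  obj    pos=(+1.485,-0.453) vel=(+3.191,-1.219) ωy=+43.23

Key-timestep trajectory:
   step    t(s)  obj.x    obj.z    obj.vx   obj.vz 
     56  0.2162   +0.185  +0.044  +0.794  -0.303
    112  0.4324   +0.442  -0.054  +1.588  -0.607
    168  0.6486   +0.872  -0.218  +2.383  -0.910


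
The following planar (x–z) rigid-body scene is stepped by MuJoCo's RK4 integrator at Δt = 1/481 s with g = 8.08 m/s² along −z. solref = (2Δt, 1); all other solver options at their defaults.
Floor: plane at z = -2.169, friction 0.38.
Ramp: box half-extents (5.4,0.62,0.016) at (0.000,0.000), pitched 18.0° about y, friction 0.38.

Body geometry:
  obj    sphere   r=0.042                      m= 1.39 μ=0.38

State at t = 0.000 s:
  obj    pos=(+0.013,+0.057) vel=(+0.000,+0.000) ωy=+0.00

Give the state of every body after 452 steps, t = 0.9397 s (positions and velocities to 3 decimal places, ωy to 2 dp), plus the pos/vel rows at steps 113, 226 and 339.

State at t = 0.9397 s:
  obj    pos=(+0.762,-0.187) vel=(+1.594,-0.518) ωy=+39.90

Key-timestep trajectory:
   step    t(s)  obj.x    obj.z    obj.vx   obj.vz 
    113  0.2349   +0.060  +0.042  +0.399  -0.129
    226  0.4699   +0.200  -0.004  +0.797  -0.259
    339  0.7048   +0.434  -0.080  +1.195  -0.388


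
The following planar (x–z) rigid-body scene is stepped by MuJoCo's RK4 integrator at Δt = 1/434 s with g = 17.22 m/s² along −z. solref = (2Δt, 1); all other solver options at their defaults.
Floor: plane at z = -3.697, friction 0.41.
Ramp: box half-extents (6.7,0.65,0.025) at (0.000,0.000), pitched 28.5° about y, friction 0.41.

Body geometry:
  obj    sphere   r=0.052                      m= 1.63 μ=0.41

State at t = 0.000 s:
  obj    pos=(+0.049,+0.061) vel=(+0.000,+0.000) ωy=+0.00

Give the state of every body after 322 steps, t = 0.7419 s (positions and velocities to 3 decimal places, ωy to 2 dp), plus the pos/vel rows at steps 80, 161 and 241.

State at t = 0.7419 s:
  obj    pos=(+1.469,-0.710) vel=(+3.827,-2.078) ωy=+83.73

Key-timestep trajectory:
   step    t(s)  obj.x    obj.z    obj.vx   obj.vz 
     80  0.1843   +0.137  +0.013  +0.951  -0.516
    161  0.3710   +0.404  -0.132  +1.914  -1.039
    241  0.5553   +0.844  -0.371  +2.864  -1.555


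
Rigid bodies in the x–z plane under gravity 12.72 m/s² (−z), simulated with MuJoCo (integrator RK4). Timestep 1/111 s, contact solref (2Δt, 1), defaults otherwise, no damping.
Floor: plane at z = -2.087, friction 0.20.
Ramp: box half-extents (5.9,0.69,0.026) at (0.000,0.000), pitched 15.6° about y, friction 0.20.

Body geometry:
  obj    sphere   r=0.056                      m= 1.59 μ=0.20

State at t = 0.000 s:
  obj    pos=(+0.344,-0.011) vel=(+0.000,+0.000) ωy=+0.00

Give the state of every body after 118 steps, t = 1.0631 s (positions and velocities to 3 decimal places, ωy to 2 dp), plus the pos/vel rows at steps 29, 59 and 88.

State at t = 1.0631 s:
  obj    pos=(+1.674,-0.382) vel=(+2.502,-0.699) ωy=+46.37

Key-timestep trajectory:
   step    t(s)  obj.x    obj.z    obj.vx   obj.vz 
     29  0.2613   +0.424  -0.033  +0.615  -0.172
     59  0.5315   +0.677  -0.104  +1.251  -0.349
     88  0.7928   +1.084  -0.217  +1.866  -0.521


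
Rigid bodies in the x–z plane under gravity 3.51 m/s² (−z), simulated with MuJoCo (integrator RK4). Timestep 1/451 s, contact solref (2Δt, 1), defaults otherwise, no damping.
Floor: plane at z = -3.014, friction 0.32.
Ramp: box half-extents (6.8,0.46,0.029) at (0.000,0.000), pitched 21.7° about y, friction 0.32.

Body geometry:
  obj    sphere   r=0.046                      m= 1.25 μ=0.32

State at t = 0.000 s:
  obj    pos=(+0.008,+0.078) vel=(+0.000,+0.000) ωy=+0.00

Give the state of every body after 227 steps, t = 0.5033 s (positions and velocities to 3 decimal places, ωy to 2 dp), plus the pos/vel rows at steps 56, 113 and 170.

State at t = 0.5033 s:
  obj    pos=(+0.117,+0.034) vel=(+0.434,-0.173) ωy=+10.14

Key-timestep trajectory:
   step    t(s)  obj.x    obj.z    obj.vx   obj.vz 
     56  0.1242   +0.015  +0.075  +0.107  -0.043
    113  0.2506   +0.035  +0.067  +0.216  -0.086
    170  0.3769   +0.069  +0.053  +0.325  -0.129


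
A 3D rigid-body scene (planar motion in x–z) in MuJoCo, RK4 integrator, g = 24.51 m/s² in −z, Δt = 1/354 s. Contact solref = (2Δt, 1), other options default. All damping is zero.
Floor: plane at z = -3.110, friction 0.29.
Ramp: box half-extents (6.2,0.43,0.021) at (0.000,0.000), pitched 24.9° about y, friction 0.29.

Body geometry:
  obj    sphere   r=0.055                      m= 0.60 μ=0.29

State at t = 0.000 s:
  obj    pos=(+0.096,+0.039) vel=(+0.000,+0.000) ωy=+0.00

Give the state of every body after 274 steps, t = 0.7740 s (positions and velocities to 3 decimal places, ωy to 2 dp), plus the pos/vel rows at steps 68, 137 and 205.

State at t = 0.7740 s:
  obj    pos=(+2.099,-0.891) vel=(+5.175,-2.402) ωy=+103.72

Key-timestep trajectory:
   step    t(s)  obj.x    obj.z    obj.vx   obj.vz 
     68  0.1921   +0.219  -0.018  +1.284  -0.596
    137  0.3870   +0.597  -0.193  +2.588  -1.201
    205  0.5791   +1.217  -0.481  +3.872  -1.797


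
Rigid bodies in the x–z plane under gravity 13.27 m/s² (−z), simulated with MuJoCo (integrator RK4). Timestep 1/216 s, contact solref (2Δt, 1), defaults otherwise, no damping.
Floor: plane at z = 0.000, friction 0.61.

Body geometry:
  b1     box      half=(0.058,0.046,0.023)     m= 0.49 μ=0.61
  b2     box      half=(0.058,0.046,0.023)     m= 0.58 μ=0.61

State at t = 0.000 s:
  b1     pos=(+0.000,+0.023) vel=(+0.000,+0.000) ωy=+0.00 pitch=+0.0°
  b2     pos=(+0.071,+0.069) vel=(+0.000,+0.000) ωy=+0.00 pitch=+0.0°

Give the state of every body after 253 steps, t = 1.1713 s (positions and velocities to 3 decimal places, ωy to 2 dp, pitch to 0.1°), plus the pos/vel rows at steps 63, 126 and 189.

State at t = 1.1713 s:
  b1     pos=(-0.001,+0.023) vel=(+0.000,+0.000) ωy=+0.00 pitch=+0.0°
  b2     pos=(+0.082,+0.055) vel=(+0.000,+0.000) ωy=-0.01 pitch=+40.3°

Key-timestep trajectory:
   step    t(s)  b1.x    b1.z    b1.vx   b1.vz   b2.x    b2.z    b2.vx   b2.vz 
     63  0.2917   +0.000  +0.023  -0.001  +0.000   +0.082  +0.055  +0.000  +0.000
    126  0.5833   +0.000  +0.023  +0.000  +0.000   +0.082  +0.055  +0.000  +0.000
    189  0.8750   +0.000  +0.023  +0.000  +0.000   +0.082  +0.055  +0.000  +0.000


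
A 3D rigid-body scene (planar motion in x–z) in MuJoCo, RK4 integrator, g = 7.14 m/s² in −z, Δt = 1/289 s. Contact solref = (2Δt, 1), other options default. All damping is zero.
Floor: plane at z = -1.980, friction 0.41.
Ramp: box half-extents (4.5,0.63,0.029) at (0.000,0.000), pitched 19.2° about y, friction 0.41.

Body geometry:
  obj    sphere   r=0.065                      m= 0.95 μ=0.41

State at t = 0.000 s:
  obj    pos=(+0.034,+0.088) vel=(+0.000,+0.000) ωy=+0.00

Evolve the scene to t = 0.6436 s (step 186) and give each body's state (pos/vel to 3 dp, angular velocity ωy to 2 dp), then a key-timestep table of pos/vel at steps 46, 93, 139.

State at t = 0.6436 s:
  obj    pos=(+0.362,-0.027) vel=(+1.019,-0.355) ωy=+16.60

Key-timestep trajectory:
   step    t(s)  obj.x    obj.z    obj.vx   obj.vz 
     46  0.1592   +0.054  +0.081  +0.252  -0.088
     93  0.3218   +0.116  +0.059  +0.510  -0.178
    139  0.4810   +0.217  +0.024  +0.762  -0.265


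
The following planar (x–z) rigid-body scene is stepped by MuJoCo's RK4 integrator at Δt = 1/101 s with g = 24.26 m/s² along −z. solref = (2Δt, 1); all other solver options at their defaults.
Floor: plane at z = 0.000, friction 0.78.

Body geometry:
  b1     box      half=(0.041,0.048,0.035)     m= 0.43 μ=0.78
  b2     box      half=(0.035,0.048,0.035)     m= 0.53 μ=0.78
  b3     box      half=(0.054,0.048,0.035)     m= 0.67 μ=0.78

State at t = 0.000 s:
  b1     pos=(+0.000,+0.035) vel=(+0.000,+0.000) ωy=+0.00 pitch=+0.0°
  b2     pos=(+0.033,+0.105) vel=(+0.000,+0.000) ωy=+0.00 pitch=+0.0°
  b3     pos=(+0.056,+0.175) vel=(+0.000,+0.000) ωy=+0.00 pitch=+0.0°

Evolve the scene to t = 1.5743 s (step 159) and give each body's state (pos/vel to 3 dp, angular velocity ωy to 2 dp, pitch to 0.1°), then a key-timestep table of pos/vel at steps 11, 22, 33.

State at t = 1.5743 s:
  b1     pos=(-0.001,+0.035) vel=(+0.000,+0.000) ωy=+0.00 pitch=+0.0°
  b2     pos=(+0.081,+0.035) vel=(+0.000,+0.000) ωy=+0.00 pitch=+90.0°
  b3     pos=(+0.181,+0.054) vel=(+0.000,+0.000) ωy=+0.00 pitch=+90.0°

Key-timestep trajectory:
   step    t(s)  b1.x    b1.z    b1.vx   b1.vz   b2.x    b2.z    b2.vx   b2.vz   b3.x    b3.z    b3.vx   b3.vz 
     11  0.1089   +0.000  +0.035  -0.002  +0.001   +0.038  +0.105  +0.107  +0.012   +0.071  +0.170  +0.311  -0.085
     22  0.2178   -0.001  +0.035  -0.003  +0.003   +0.066  +0.095  +0.421  -0.472   +0.138  +0.116  +0.827  -1.369
     33  0.3267   -0.001  +0.035  +0.000  +0.000   +0.083  +0.031  -0.062  +0.119   +0.183  +0.052  -0.063  +0.088


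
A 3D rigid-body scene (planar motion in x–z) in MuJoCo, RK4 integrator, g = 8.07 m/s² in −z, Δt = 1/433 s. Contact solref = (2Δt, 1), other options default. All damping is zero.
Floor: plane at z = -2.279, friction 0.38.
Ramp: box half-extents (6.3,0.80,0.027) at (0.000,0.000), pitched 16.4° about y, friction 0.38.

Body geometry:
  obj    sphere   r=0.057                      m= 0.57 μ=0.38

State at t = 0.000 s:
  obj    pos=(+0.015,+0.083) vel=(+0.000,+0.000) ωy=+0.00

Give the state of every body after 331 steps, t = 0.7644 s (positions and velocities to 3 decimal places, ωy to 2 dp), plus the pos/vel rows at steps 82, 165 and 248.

State at t = 0.7644 s:
  obj    pos=(+0.471,-0.051) vel=(+1.194,-0.351) ωy=+21.82

Key-timestep trajectory:
   step    t(s)  obj.x    obj.z    obj.vx   obj.vz 
     82  0.1894   +0.043  +0.075  +0.296  -0.087
    165  0.3811   +0.128  +0.050  +0.595  -0.175
    248  0.5727   +0.271  +0.008  +0.894  -0.263


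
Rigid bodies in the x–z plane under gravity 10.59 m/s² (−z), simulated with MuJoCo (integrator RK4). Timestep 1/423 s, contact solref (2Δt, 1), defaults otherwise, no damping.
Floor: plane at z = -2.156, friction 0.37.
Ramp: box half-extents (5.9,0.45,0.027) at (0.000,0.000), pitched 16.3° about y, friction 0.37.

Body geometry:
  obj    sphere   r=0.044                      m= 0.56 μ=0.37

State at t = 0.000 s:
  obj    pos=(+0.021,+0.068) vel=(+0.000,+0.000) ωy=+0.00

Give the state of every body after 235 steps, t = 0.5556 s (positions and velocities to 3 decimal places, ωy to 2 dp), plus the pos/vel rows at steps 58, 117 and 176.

State at t = 0.5556 s:
  obj    pos=(+0.335,-0.024) vel=(+1.132,-0.331) ωy=+26.80

Key-timestep trajectory:
   step    t(s)  obj.x    obj.z    obj.vx   obj.vz 
     58  0.1371   +0.040  +0.062  +0.279  -0.082
    117  0.2766   +0.099  +0.045  +0.564  -0.165
    176  0.4161   +0.197  +0.016  +0.848  -0.248


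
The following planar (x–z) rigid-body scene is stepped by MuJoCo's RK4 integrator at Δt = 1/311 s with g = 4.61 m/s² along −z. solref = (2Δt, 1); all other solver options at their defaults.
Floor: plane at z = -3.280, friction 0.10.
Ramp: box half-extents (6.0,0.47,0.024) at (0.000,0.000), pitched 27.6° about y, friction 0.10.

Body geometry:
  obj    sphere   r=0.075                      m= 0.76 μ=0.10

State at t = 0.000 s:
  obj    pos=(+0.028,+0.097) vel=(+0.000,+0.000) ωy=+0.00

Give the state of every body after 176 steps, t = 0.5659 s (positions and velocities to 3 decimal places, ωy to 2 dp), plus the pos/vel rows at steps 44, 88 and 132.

State at t = 0.5659 s:
  obj    pos=(+0.273,-0.031) vel=(+0.863,-0.461) ωy=+7.68

Key-timestep trajectory:
   step    t(s)  obj.x    obj.z    obj.vx   obj.vz 
     44  0.1415   +0.043  +0.089  +0.216  -0.115
     88  0.2830   +0.089  +0.065  +0.434  -0.224
    132  0.4244   +0.166  +0.025  +0.651  -0.337


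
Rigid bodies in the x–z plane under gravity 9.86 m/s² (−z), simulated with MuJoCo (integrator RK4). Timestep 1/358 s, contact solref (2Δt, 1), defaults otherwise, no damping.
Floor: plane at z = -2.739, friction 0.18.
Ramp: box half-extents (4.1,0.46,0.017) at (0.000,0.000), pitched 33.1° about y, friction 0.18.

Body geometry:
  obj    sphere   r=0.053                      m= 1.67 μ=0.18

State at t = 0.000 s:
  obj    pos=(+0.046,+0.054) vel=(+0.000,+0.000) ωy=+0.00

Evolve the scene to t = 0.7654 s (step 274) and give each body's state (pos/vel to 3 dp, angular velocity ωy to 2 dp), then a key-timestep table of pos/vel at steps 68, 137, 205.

State at t = 0.7654 s:
  obj    pos=(+1.003,-0.570) vel=(+2.496,-1.639) ωy=+53.54

Key-timestep trajectory:
   step    t(s)  obj.x    obj.z    obj.vx   obj.vz 
     68  0.1899   +0.105  +0.015  +0.623  -0.400
    137  0.3827   +0.285  -0.102  +1.247  -0.823
    205  0.5726   +0.582  -0.296  +1.866  -1.230


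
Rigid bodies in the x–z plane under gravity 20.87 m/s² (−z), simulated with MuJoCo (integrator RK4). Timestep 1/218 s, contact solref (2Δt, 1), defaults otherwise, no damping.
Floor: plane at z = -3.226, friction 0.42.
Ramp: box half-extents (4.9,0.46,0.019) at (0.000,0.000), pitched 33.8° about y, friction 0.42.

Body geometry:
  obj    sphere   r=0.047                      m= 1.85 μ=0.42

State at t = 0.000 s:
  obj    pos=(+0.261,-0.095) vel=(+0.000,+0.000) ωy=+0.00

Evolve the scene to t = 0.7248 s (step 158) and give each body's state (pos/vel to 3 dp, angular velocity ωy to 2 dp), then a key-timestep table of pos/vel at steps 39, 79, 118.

State at t = 0.7248 s:
  obj    pos=(+2.071,-1.307) vel=(+4.994,-3.343) ωy=+127.86

Key-timestep trajectory:
   step    t(s)  obj.x    obj.z    obj.vx   obj.vz 
     39  0.1789   +0.371  -0.169  +1.233  -0.825
     79  0.3624   +0.713  -0.398  +2.497  -1.672
    118  0.5413   +1.271  -0.771  +3.730  -2.497


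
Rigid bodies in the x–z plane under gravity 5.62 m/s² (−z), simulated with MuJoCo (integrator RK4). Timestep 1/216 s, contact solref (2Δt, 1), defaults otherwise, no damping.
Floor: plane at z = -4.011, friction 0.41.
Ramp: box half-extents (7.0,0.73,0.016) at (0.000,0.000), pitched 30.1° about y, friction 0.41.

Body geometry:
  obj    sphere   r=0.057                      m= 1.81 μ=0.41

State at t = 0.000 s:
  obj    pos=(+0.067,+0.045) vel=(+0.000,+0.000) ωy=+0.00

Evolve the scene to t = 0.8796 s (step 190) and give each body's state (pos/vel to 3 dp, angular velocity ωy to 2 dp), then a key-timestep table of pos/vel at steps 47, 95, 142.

State at t = 0.8796 s:
  obj    pos=(+0.741,-0.345) vel=(+1.532,-0.888) ωy=+31.06

Key-timestep trajectory:
   step    t(s)  obj.x    obj.z    obj.vx   obj.vz 
     47  0.2176   +0.108  +0.021  +0.379  -0.220
     95  0.4398   +0.236  -0.052  +0.766  -0.444
    142  0.6574   +0.444  -0.173  +1.145  -0.664


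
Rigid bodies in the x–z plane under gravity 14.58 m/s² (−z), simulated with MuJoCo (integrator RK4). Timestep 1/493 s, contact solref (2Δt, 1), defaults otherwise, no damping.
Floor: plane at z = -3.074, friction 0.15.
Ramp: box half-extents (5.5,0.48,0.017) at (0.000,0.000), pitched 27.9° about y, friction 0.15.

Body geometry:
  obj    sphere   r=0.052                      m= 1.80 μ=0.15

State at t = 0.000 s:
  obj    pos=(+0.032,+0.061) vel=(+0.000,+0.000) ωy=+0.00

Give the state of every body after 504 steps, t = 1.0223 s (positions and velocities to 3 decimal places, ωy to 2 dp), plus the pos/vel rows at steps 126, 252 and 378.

State at t = 1.0223 s:
  obj    pos=(+2.292,-1.135) vel=(+4.417,-2.346) ωy=+94.86

Key-timestep trajectory:
   step    t(s)  obj.x    obj.z    obj.vx   obj.vz 
    126  0.2556   +0.174  -0.014  +1.107  -0.582
    252  0.5112   +0.597  -0.238  +2.211  -1.169
    378  0.7667   +1.303  -0.612  +3.313  -1.759


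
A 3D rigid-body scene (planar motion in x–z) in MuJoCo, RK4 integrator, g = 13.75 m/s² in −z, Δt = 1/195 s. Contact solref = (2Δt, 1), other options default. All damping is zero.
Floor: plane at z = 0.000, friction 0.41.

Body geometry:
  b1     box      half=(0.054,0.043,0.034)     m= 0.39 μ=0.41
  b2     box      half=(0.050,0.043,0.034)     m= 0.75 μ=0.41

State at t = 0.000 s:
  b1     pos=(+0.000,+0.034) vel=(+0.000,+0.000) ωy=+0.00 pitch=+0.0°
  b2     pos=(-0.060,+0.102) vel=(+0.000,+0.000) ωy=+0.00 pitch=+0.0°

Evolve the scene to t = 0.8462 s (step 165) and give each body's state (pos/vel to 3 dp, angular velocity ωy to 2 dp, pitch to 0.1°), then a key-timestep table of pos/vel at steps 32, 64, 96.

State at t = 0.8462 s:
  b1     pos=(+0.000,+0.034) vel=(+0.000,+0.000) ωy=+0.00 pitch=+0.0°
  b2     pos=(-0.108,+0.050) vel=(+0.000,+0.000) ωy=+0.00 pitch=-90.0°

Key-timestep trajectory:
   step    t(s)  b1.x    b1.z    b1.vx   b1.vz   b2.x    b2.z    b2.vx   b2.vz 
     32  0.1641   +0.000  +0.034  +0.000  +0.000   -0.081  +0.090  -0.277  -0.322
     64  0.3282   +0.000  +0.034  +0.000  +0.000   -0.132  +0.059  -0.113  +0.030
     96  0.4923   +0.000  +0.034  +0.000  +0.000   -0.121  +0.054  +0.289  -0.133


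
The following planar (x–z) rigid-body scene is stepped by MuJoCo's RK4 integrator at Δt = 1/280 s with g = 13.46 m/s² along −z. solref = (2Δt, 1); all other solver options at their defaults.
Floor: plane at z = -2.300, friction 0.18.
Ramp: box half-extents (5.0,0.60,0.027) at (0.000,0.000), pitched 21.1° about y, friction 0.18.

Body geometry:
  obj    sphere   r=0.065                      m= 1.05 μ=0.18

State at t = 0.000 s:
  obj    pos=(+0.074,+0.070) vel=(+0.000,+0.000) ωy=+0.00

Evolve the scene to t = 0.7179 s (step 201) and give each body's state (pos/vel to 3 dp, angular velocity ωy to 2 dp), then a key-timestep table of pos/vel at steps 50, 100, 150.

State at t = 0.7179 s:
  obj    pos=(+0.906,-0.251) vel=(+2.318,-0.895) ωy=+38.22

Key-timestep trajectory:
   step    t(s)  obj.x    obj.z    obj.vx   obj.vz 
     50  0.1786   +0.126  +0.050  +0.577  -0.223
    100  0.3571   +0.280  -0.009  +1.153  -0.445
    150  0.5357   +0.537  -0.109  +1.730  -0.668
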